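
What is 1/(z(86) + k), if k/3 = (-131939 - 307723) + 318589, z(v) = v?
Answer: -1/363133 ≈ -2.7538e-6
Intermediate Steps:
k = -363219 (k = 3*((-131939 - 307723) + 318589) = 3*(-439662 + 318589) = 3*(-121073) = -363219)
1/(z(86) + k) = 1/(86 - 363219) = 1/(-363133) = -1/363133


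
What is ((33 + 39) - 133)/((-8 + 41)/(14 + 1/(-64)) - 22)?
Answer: 54595/17578 ≈ 3.1059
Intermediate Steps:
((33 + 39) - 133)/((-8 + 41)/(14 + 1/(-64)) - 22) = (72 - 133)/(33/(14 - 1/64) - 22) = -61/(33/(895/64) - 22) = -61/(33*(64/895) - 22) = -61/(2112/895 - 22) = -61/(-17578/895) = -895/17578*(-61) = 54595/17578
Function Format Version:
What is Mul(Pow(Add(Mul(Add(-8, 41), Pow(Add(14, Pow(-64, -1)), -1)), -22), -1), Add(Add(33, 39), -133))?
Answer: Rational(54595, 17578) ≈ 3.1059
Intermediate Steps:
Mul(Pow(Add(Mul(Add(-8, 41), Pow(Add(14, Pow(-64, -1)), -1)), -22), -1), Add(Add(33, 39), -133)) = Mul(Pow(Add(Mul(33, Pow(Add(14, Rational(-1, 64)), -1)), -22), -1), Add(72, -133)) = Mul(Pow(Add(Mul(33, Pow(Rational(895, 64), -1)), -22), -1), -61) = Mul(Pow(Add(Mul(33, Rational(64, 895)), -22), -1), -61) = Mul(Pow(Add(Rational(2112, 895), -22), -1), -61) = Mul(Pow(Rational(-17578, 895), -1), -61) = Mul(Rational(-895, 17578), -61) = Rational(54595, 17578)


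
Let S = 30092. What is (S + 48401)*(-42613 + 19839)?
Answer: -1787599582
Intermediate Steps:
(S + 48401)*(-42613 + 19839) = (30092 + 48401)*(-42613 + 19839) = 78493*(-22774) = -1787599582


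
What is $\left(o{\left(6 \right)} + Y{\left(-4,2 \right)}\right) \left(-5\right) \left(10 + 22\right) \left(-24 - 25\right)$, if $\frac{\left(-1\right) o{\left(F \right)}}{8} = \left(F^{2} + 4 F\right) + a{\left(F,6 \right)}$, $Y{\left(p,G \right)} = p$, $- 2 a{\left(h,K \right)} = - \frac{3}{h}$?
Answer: $-3810240$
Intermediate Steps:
$a{\left(h,K \right)} = \frac{3}{2 h}$ ($a{\left(h,K \right)} = - \frac{\left(-3\right) \frac{1}{h}}{2} = \frac{3}{2 h}$)
$o{\left(F \right)} = - 32 F - \frac{12}{F} - 8 F^{2}$ ($o{\left(F \right)} = - 8 \left(\left(F^{2} + 4 F\right) + \frac{3}{2 F}\right) = - 8 \left(F^{2} + 4 F + \frac{3}{2 F}\right) = - 32 F - \frac{12}{F} - 8 F^{2}$)
$\left(o{\left(6 \right)} + Y{\left(-4,2 \right)}\right) \left(-5\right) \left(10 + 22\right) \left(-24 - 25\right) = \left(\frac{4 \left(-3 + 2 \cdot 6^{2} \left(-4 - 6\right)\right)}{6} - 4\right) \left(-5\right) \left(10 + 22\right) \left(-24 - 25\right) = \left(4 \cdot \frac{1}{6} \left(-3 + 2 \cdot 36 \left(-4 - 6\right)\right) - 4\right) \left(-5\right) 32 \left(-49\right) = \left(4 \cdot \frac{1}{6} \left(-3 + 2 \cdot 36 \left(-10\right)\right) - 4\right) \left(-5\right) \left(-1568\right) = \left(4 \cdot \frac{1}{6} \left(-3 - 720\right) - 4\right) \left(-5\right) \left(-1568\right) = \left(4 \cdot \frac{1}{6} \left(-723\right) - 4\right) \left(-5\right) \left(-1568\right) = \left(-482 - 4\right) \left(-5\right) \left(-1568\right) = \left(-486\right) \left(-5\right) \left(-1568\right) = 2430 \left(-1568\right) = -3810240$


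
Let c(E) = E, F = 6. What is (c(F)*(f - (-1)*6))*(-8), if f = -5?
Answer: -48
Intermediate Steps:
(c(F)*(f - (-1)*6))*(-8) = (6*(-5 - (-1)*6))*(-8) = (6*(-5 - 1*(-6)))*(-8) = (6*(-5 + 6))*(-8) = (6*1)*(-8) = 6*(-8) = -48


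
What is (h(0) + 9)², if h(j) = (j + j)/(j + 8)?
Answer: 81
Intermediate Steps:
h(j) = 2*j/(8 + j) (h(j) = (2*j)/(8 + j) = 2*j/(8 + j))
(h(0) + 9)² = (2*0/(8 + 0) + 9)² = (2*0/8 + 9)² = (2*0*(⅛) + 9)² = (0 + 9)² = 9² = 81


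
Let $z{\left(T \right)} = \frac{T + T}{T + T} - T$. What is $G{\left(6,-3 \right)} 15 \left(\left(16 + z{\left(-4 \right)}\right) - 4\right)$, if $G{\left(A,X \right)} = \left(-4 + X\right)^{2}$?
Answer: $12495$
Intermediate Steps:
$z{\left(T \right)} = 1 - T$ ($z{\left(T \right)} = \frac{2 T}{2 T} - T = 2 T \frac{1}{2 T} - T = 1 - T$)
$G{\left(6,-3 \right)} 15 \left(\left(16 + z{\left(-4 \right)}\right) - 4\right) = \left(-4 - 3\right)^{2} \cdot 15 \left(\left(16 + \left(1 - -4\right)\right) - 4\right) = \left(-7\right)^{2} \cdot 15 \left(\left(16 + \left(1 + 4\right)\right) - 4\right) = 49 \cdot 15 \left(\left(16 + 5\right) - 4\right) = 735 \left(21 - 4\right) = 735 \cdot 17 = 12495$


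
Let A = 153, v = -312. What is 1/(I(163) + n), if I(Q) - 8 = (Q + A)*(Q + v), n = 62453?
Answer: 1/15377 ≈ 6.5032e-5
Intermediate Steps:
I(Q) = 8 + (-312 + Q)*(153 + Q) (I(Q) = 8 + (Q + 153)*(Q - 312) = 8 + (153 + Q)*(-312 + Q) = 8 + (-312 + Q)*(153 + Q))
1/(I(163) + n) = 1/((-47728 + 163² - 159*163) + 62453) = 1/((-47728 + 26569 - 25917) + 62453) = 1/(-47076 + 62453) = 1/15377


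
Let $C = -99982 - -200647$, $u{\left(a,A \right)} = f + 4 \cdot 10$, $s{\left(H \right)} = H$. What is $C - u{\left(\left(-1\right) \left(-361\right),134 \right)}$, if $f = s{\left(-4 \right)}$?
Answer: $100629$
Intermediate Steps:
$f = -4$
$u{\left(a,A \right)} = 36$ ($u{\left(a,A \right)} = -4 + 4 \cdot 10 = -4 + 40 = 36$)
$C = 100665$ ($C = -99982 + 200647 = 100665$)
$C - u{\left(\left(-1\right) \left(-361\right),134 \right)} = 100665 - 36 = 100629$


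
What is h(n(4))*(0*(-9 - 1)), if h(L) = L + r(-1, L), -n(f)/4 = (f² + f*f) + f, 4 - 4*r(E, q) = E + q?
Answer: 0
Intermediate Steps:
r(E, q) = 1 - E/4 - q/4 (r(E, q) = 1 - (E + q)/4 = 1 + (-E/4 - q/4) = 1 - E/4 - q/4)
n(f) = -8*f² - 4*f (n(f) = -4*((f² + f*f) + f) = -4*((f² + f²) + f) = -4*(2*f² + f) = -4*(f + 2*f²) = -8*f² - 4*f)
h(L) = 5/4 + 3*L/4 (h(L) = L + (1 - ¼*(-1) - L/4) = L + (1 + ¼ - L/4) = L + (5/4 - L/4) = 5/4 + 3*L/4)
h(n(4))*(0*(-9 - 1)) = (5/4 + 3*(-4*4*(1 + 2*4))/4)*(0*(-9 - 1)) = (5/4 + 3*(-4*4*(1 + 8))/4)*(0*(-10)) = (5/4 + 3*(-4*4*9)/4)*0 = (5/4 + (¾)*(-144))*0 = (5/4 - 108)*0 = -427/4*0 = 0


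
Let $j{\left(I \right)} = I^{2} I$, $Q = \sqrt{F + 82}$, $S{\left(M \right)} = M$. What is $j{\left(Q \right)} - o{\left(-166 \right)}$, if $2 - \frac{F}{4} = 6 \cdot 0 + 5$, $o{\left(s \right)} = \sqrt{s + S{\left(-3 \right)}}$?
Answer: $- 13 i + 70 \sqrt{70} \approx 585.66 - 13.0 i$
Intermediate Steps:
$o{\left(s \right)} = \sqrt{-3 + s}$ ($o{\left(s \right)} = \sqrt{s - 3} = \sqrt{-3 + s}$)
$F = -12$ ($F = 8 - 4 \left(6 \cdot 0 + 5\right) = 8 - 4 \left(0 + 5\right) = 8 - 20 = -12$)
$Q = \sqrt{70}$ ($Q = \sqrt{-12 + 82} = \sqrt{70} \approx 8.3666$)
$j{\left(I \right)} = I^{3}$
$j{\left(Q \right)} - o{\left(-166 \right)} = \left(\sqrt{70}\right)^{3} - \sqrt{-3 - 166} = 70 \sqrt{70} - \sqrt{-169} = 70 \sqrt{70} - 13 i = - 13 i + 70 \sqrt{70}$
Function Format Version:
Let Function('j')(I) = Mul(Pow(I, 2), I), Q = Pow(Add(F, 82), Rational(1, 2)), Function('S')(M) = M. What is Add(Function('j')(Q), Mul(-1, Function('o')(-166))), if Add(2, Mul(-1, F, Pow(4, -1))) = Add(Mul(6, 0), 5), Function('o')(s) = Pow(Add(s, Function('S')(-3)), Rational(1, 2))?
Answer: Add(Mul(-13, I), Mul(70, Pow(70, Rational(1, 2)))) ≈ Add(585.66, Mul(-13.000, I))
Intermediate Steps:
Function('o')(s) = Pow(Add(-3, s), Rational(1, 2)) (Function('o')(s) = Pow(Add(s, -3), Rational(1, 2)) = Pow(Add(-3, s), Rational(1, 2)))
F = -12 (F = Add(8, Mul(-4, Add(Mul(6, 0), 5))) = Add(8, Mul(-4, Add(0, 5))) = Add(8, Mul(-4, 5)) = Add(8, -20) = -12)
Q = Pow(70, Rational(1, 2)) (Q = Pow(Add(-12, 82), Rational(1, 2)) = Pow(70, Rational(1, 2)) ≈ 8.3666)
Function('j')(I) = Pow(I, 3)
Add(Function('j')(Q), Mul(-1, Function('o')(-166))) = Add(Pow(Pow(70, Rational(1, 2)), 3), Mul(-1, Pow(Add(-3, -166), Rational(1, 2)))) = Add(Mul(70, Pow(70, Rational(1, 2))), Mul(-1, Pow(-169, Rational(1, 2)))) = Add(Mul(70, Pow(70, Rational(1, 2))), Mul(-1, Mul(13, I))) = Add(Mul(70, Pow(70, Rational(1, 2))), Mul(-13, I)) = Add(Mul(-13, I), Mul(70, Pow(70, Rational(1, 2))))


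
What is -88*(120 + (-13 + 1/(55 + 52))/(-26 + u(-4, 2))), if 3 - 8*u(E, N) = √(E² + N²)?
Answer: -9532578880/898907 + 391424*√5/898907 ≈ -10604.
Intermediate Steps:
u(E, N) = 3/8 - √(E² + N²)/8
-88*(120 + (-13 + 1/(55 + 52))/(-26 + u(-4, 2))) = -88*(120 + (-13 + 1/(55 + 52))/(-26 + (3/8 - √((-4)² + 2²)/8))) = -88*(120 + (-13 + 1/107)/(-26 + (3/8 - √(16 + 4)/8))) = -88*(120 + (-13 + 1/107)/(-26 + (3/8 - √5/4))) = -88*(120 - 1390/(107*(-26 + (3/8 - √5/4)))) = -88*(120 - 1390/(107*(-205/8 - √5/4))) = -10560 + 122320/(107*(-205/8 - √5/4))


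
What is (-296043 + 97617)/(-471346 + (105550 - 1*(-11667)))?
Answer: 66142/118043 ≈ 0.56032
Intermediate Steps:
(-296043 + 97617)/(-471346 + (105550 - 1*(-11667))) = -198426/(-471346 + (105550 + 11667)) = -198426/(-471346 + 117217) = -198426/(-354129) = -198426*(-1/354129) = 66142/118043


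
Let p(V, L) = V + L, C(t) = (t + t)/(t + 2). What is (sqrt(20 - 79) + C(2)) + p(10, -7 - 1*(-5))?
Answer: 9 + I*sqrt(59) ≈ 9.0 + 7.6811*I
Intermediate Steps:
C(t) = 2*t/(2 + t) (C(t) = (2*t)/(2 + t) = 2*t/(2 + t))
p(V, L) = L + V
(sqrt(20 - 79) + C(2)) + p(10, -7 - 1*(-5)) = (sqrt(20 - 79) + 2*2/(2 + 2)) + ((-7 - 1*(-5)) + 10) = (sqrt(-59) + 2*2/4) + ((-7 + 5) + 10) = (I*sqrt(59) + 2*2*(1/4)) + (-2 + 10) = (I*sqrt(59) + 1) + 8 = (1 + I*sqrt(59)) + 8 = 9 + I*sqrt(59)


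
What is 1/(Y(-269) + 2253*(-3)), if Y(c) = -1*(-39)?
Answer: -1/6720 ≈ -0.00014881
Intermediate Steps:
Y(c) = 39
1/(Y(-269) + 2253*(-3)) = 1/(39 + 2253*(-3)) = 1/(39 - 6759) = 1/(-6720) = -1/6720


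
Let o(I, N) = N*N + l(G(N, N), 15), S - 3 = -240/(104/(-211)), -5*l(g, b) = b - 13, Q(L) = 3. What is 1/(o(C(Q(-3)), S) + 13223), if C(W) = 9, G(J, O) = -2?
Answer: 845/213993902 ≈ 3.9487e-6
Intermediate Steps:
l(g, b) = 13/5 - b/5 (l(g, b) = -(b - 13)/5 = -(-13 + b)/5 = 13/5 - b/5)
S = 6369/13 (S = 3 - 240/(104/(-211)) = 3 - 240/(104*(-1/211)) = 3 - 240/(-104/211) = 3 - 240*(-211/104) = 3 + 6330/13 = 6369/13 ≈ 489.92)
o(I, N) = -⅖ + N² (o(I, N) = N*N + (13/5 - ⅕*15) = N² + (13/5 - 3) = N² - ⅖ = -⅖ + N²)
1/(o(C(Q(-3)), S) + 13223) = 1/((-⅖ + (6369/13)²) + 13223) = 1/((-⅖ + 40564161/169) + 13223) = 1/(202820467/845 + 13223) = 1/(213993902/845) = 845/213993902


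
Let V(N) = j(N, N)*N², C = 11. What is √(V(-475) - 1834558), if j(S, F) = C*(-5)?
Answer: I*√14243933 ≈ 3774.1*I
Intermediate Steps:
j(S, F) = -55 (j(S, F) = 11*(-5) = -55)
V(N) = -55*N²
√(V(-475) - 1834558) = √(-55*(-475)² - 1834558) = √(-55*225625 - 1834558) = √(-12409375 - 1834558) = √(-14243933) = I*√14243933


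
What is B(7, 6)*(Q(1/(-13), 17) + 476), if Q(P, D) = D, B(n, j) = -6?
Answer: -2958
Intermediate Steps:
B(7, 6)*(Q(1/(-13), 17) + 476) = -6*(17 + 476) = -6*493 = -2958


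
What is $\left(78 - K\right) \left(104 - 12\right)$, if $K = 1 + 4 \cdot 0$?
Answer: $7084$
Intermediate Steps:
$K = 1$ ($K = 1 + 0 = 1$)
$\left(78 - K\right) \left(104 - 12\right) = \left(78 - 1\right) \left(104 - 12\right) = \left(78 - 1\right) 92 = 77 \cdot 92 = 7084$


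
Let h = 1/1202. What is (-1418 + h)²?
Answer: 2905098669225/1444804 ≈ 2.0107e+6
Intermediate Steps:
h = 1/1202 ≈ 0.00083195
(-1418 + h)² = (-1418 + 1/1202)² = (-1704435/1202)² = 2905098669225/1444804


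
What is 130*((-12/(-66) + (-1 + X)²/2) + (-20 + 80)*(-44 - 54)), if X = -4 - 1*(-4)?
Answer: -8407425/11 ≈ -7.6431e+5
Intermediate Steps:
X = 0 (X = -4 + 4 = 0)
130*((-12/(-66) + (-1 + X)²/2) + (-20 + 80)*(-44 - 54)) = 130*((-12/(-66) + (-1 + 0)²/2) + (-20 + 80)*(-44 - 54)) = 130*((-12*(-1/66) + (-1)²*(½)) + 60*(-98)) = 130*((2/11 + 1*(½)) - 5880) = 130*((2/11 + ½) - 5880) = 130*(15/22 - 5880) = 130*(-129345/22) = -8407425/11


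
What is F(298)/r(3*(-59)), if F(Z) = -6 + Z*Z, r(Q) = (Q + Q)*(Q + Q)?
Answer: 44399/62658 ≈ 0.70859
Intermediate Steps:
r(Q) = 4*Q² (r(Q) = (2*Q)*(2*Q) = 4*Q²)
F(Z) = -6 + Z²
F(298)/r(3*(-59)) = (-6 + 298²)/((4*(3*(-59))²)) = (-6 + 88804)/((4*(-177)²)) = 88798/((4*31329)) = 88798/125316 = 88798*(1/125316) = 44399/62658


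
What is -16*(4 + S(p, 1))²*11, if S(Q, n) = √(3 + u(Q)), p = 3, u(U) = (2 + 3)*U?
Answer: -5984 - 4224*√2 ≈ -11958.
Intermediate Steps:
u(U) = 5*U
S(Q, n) = √(3 + 5*Q)
-16*(4 + S(p, 1))²*11 = -16*(4 + √(3 + 5*3))²*11 = -16*(4 + √(3 + 15))²*11 = -16*(4 + √18)²*11 = -16*(4 + 3*√2)²*11 = -176*(4 + 3*√2)²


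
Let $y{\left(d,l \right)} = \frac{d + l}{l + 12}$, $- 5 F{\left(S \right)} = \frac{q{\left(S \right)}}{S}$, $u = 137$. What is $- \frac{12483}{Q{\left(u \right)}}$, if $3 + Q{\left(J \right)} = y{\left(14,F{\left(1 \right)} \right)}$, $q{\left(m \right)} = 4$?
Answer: $\frac{116508}{17} \approx 6853.4$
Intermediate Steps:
$F{\left(S \right)} = - \frac{4}{5 S}$ ($F{\left(S \right)} = - \frac{4 \frac{1}{S}}{5} = - \frac{4}{5 S}$)
$y{\left(d,l \right)} = \frac{d + l}{12 + l}$
$Q{\left(J \right)} = - \frac{51}{28}$ ($Q{\left(J \right)} = -3 + \frac{14 - \frac{4}{5 \cdot 1}}{12 - \frac{4}{5 \cdot 1}} = -3 + \frac{14 - \frac{4}{5}}{12 - \frac{4}{5}} = -3 + \frac{1}{\frac{56}{5}} \cdot \frac{66}{5} = -3 + \frac{5}{56} \cdot \frac{66}{5} = -3 + \frac{33}{28} = - \frac{51}{28}$)
$- \frac{12483}{Q{\left(u \right)}} = - \frac{12483}{- \frac{51}{28}} = \left(-12483\right) \left(- \frac{28}{51}\right) = \frac{116508}{17}$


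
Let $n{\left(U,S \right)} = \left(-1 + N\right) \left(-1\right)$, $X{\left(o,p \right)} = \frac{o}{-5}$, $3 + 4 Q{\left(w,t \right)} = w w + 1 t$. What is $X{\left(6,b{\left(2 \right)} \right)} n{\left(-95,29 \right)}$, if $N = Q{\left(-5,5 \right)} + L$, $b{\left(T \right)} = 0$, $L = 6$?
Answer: $\frac{141}{10} \approx 14.1$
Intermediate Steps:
$Q{\left(w,t \right)} = - \frac{3}{4} + \frac{t}{4} + \frac{w^{2}}{4}$ ($Q{\left(w,t \right)} = - \frac{3}{4} + \frac{w w + 1 t}{4} = - \frac{3}{4} + \frac{w^{2} + t}{4} = - \frac{3}{4} + \frac{t + w^{2}}{4} = - \frac{3}{4} + \left(\frac{t}{4} + \frac{w^{2}}{4}\right) = - \frac{3}{4} + \frac{t}{4} + \frac{w^{2}}{4}$)
$N = \frac{51}{4}$ ($N = \left(- \frac{3}{4} + \frac{1}{4} \cdot 5 + \frac{\left(-5\right)^{2}}{4}\right) + 6 = \left(- \frac{3}{4} + \frac{5}{4} + \frac{1}{4} \cdot 25\right) + 6 = \left(- \frac{3}{4} + \frac{5}{4} + \frac{25}{4}\right) + 6 = \frac{27}{4} + 6 = \frac{51}{4} \approx 12.75$)
$X{\left(o,p \right)} = - \frac{o}{5}$ ($X{\left(o,p \right)} = o \left(- \frac{1}{5}\right) = - \frac{o}{5}$)
$n{\left(U,S \right)} = - \frac{47}{4}$ ($n{\left(U,S \right)} = \left(-1 + \frac{51}{4}\right) \left(-1\right) = \frac{47}{4} \left(-1\right) = - \frac{47}{4}$)
$X{\left(6,b{\left(2 \right)} \right)} n{\left(-95,29 \right)} = \left(- \frac{1}{5}\right) 6 \left(- \frac{47}{4}\right) = \left(- \frac{6}{5}\right) \left(- \frac{47}{4}\right) = \frac{141}{10}$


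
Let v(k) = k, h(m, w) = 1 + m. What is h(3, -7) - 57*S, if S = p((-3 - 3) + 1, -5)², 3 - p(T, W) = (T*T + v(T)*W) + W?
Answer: -100544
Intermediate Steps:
p(T, W) = 3 - W - T² - T*W (p(T, W) = 3 - ((T*T + T*W) + W) = 3 - ((T² + T*W) + W) = 3 - (W + T² + T*W) = 3 + (-W - T² - T*W) = 3 - W - T² - T*W)
S = 1764 (S = (3 - 1*(-5) - ((-3 - 3) + 1)² - 1*((-3 - 3) + 1)*(-5))² = (3 + 5 - (-6 + 1)² - 1*(-6 + 1)*(-5))² = (3 + 5 - 1*(-5)² - 1*(-5)*(-5))² = (3 + 5 - 1*25 - 25)² = (3 + 5 - 25 - 25)² = (-42)² = 1764)
h(3, -7) - 57*S = (1 + 3) - 57*1764 = 4 - 100548 = -100544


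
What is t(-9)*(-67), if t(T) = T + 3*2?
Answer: 201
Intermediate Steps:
t(T) = 6 + T (t(T) = T + 6 = 6 + T)
t(-9)*(-67) = (6 - 9)*(-67) = -3*(-67) = 201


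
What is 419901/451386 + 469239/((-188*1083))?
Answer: -7017466225/5105777508 ≈ -1.3744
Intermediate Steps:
419901/451386 + 469239/((-188*1083)) = 419901*(1/451386) + 469239/(-203604) = 139967/150462 + 469239*(-1/203604) = 139967/150462 - 156413/67868 = -7017466225/5105777508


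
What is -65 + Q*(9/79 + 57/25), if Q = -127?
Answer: -728831/1975 ≈ -369.03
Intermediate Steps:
-65 + Q*(9/79 + 57/25) = -65 - 127*(9/79 + 57/25) = -65 - 127*4728/1975 = -65 - 600456/1975 = -728831/1975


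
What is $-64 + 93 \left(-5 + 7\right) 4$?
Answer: $680$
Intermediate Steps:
$-64 + 93 \left(-5 + 7\right) 4 = -64 + 93 \cdot 2 \cdot 4 = -64 + 93 \cdot 8 = -64 + 744 = 680$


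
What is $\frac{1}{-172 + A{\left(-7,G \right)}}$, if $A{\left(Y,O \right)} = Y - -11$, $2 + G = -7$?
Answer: $- \frac{1}{168} \approx -0.0059524$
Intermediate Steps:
$G = -9$ ($G = -2 - 7 = -9$)
$A{\left(Y,O \right)} = 11 + Y$ ($A{\left(Y,O \right)} = Y + 11 = 11 + Y$)
$\frac{1}{-172 + A{\left(-7,G \right)}} = \frac{1}{-172 + \left(11 - 7\right)} = \frac{1}{-172 + 4} = \frac{1}{-168} = - \frac{1}{168}$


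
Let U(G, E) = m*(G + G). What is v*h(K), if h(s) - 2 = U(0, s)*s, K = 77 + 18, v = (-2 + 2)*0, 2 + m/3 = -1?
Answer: 0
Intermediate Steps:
m = -9 (m = -6 + 3*(-1) = -6 - 3 = -9)
U(G, E) = -18*G (U(G, E) = -9*(G + G) = -18*G)
v = 0 (v = 0*0 = 0)
K = 95
h(s) = 2 (h(s) = 2 + (-18*0)*s = 2 + 0*s = 2 + 0 = 2)
v*h(K) = 0*2 = 0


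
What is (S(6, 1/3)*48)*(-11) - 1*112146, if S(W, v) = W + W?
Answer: -118482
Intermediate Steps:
S(W, v) = 2*W
(S(6, 1/3)*48)*(-11) - 1*112146 = ((2*6)*48)*(-11) - 1*112146 = (12*48)*(-11) - 112146 = 576*(-11) - 112146 = -6336 - 112146 = -118482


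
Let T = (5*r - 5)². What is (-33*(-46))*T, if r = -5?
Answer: 1366200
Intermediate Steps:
T = 900 (T = (5*(-5) - 5)² = (-25 - 5)² = (-30)² = 900)
(-33*(-46))*T = -33*(-46)*900 = 1518*900 = 1366200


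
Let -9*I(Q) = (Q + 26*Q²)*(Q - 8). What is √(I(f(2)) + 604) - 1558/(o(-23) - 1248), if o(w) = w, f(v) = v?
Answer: 38/31 + 2*√1518/3 ≈ 27.200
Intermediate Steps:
I(Q) = -(-8 + Q)*(Q + 26*Q²)/9 (I(Q) = -(Q + 26*Q²)*(Q - 8)/9 = -(Q + 26*Q²)*(-8 + Q)/9 = -(-8 + Q)*(Q + 26*Q²)/9)
√(I(f(2)) + 604) - 1558/(o(-23) - 1248) = √((⅑)*2*(8 - 26*2² + 207*2) + 604) - 1558/(-23 - 1248) = √((⅑)*2*(8 - 26*4 + 414) + 604) - 1558/(-1271) = √((⅑)*2*(8 - 104 + 414) + 604) - 1558*(-1/1271) = √((⅑)*2*318 + 604) + 38/31 = √(212/3 + 604) + 38/31 = √(2024/3) + 38/31 = 2*√1518/3 + 38/31 = 38/31 + 2*√1518/3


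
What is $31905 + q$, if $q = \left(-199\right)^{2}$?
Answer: $71506$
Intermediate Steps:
$q = 39601$
$31905 + q = 31905 + 39601 = 71506$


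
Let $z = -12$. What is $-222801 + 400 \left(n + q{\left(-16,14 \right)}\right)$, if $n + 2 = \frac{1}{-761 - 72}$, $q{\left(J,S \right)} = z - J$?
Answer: $- \frac{184927233}{833} \approx -2.22 \cdot 10^{5}$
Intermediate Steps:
$q{\left(J,S \right)} = -12 - J$
$n = - \frac{1667}{833}$ ($n = -2 + \frac{1}{-761 - 72} = -2 + \frac{1}{-833} = -2 - \frac{1}{833} = - \frac{1667}{833} \approx -2.0012$)
$-222801 + 400 \left(n + q{\left(-16,14 \right)}\right) = -222801 + 400 \left(- \frac{1667}{833} - -4\right) = -222801 + 400 \left(- \frac{1667}{833} + \left(-12 + 16\right)\right) = -222801 + 400 \left(- \frac{1667}{833} + 4\right) = -222801 + 400 \cdot \frac{1665}{833} = -222801 + \frac{666000}{833} = - \frac{184927233}{833}$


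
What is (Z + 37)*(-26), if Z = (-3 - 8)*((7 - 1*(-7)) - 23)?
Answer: -3536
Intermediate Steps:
Z = 99 (Z = -11*((7 + 7) - 23) = -11*(14 - 23) = -11*(-9) = 99)
(Z + 37)*(-26) = (99 + 37)*(-26) = 136*(-26) = -3536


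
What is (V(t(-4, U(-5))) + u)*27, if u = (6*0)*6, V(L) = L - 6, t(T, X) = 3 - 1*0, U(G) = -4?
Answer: -81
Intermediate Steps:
t(T, X) = 3 (t(T, X) = 3 + 0 = 3)
V(L) = -6 + L
u = 0 (u = 0*6 = 0)
(V(t(-4, U(-5))) + u)*27 = ((-6 + 3) + 0)*27 = (-3 + 0)*27 = -3*27 = -81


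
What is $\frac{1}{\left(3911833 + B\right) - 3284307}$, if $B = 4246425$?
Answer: $\frac{1}{4873951} \approx 2.0517 \cdot 10^{-7}$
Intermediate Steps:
$\frac{1}{\left(3911833 + B\right) - 3284307} = \frac{1}{\left(3911833 + 4246425\right) - 3284307} = \frac{1}{8158258 - 3284307} = \frac{1}{4873951}$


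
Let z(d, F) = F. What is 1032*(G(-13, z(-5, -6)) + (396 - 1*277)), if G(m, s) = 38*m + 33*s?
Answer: -591336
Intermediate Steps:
G(m, s) = 33*s + 38*m
1032*(G(-13, z(-5, -6)) + (396 - 1*277)) = 1032*((33*(-6) + 38*(-13)) + (396 - 1*277)) = 1032*((-198 - 494) + (396 - 277)) = 1032*(-692 + 119) = 1032*(-573) = -591336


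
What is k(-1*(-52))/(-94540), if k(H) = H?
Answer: -13/23635 ≈ -0.00055003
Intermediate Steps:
k(-1*(-52))/(-94540) = -1*(-52)/(-94540) = 52*(-1/94540) = -13/23635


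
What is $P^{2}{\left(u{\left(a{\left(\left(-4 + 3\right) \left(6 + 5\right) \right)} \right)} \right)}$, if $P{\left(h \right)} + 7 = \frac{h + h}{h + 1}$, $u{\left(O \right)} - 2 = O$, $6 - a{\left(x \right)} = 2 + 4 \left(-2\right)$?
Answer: $\frac{5929}{225} \approx 26.351$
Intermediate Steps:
$a{\left(x \right)} = 12$ ($a{\left(x \right)} = 6 - \left(2 + 4 \left(-2\right)\right) = 6 - \left(2 - 8\right) = 6 - -6 = 6 + 6 = 12$)
$u{\left(O \right)} = 2 + O$
$P{\left(h \right)} = -7 + \frac{2 h}{1 + h}$ ($P{\left(h \right)} = -7 + \frac{h + h}{h + 1} = -7 + \frac{2 h}{1 + h}$)
$P^{2}{\left(u{\left(a{\left(\left(-4 + 3\right) \left(6 + 5\right) \right)} \right)} \right)} = \left(\frac{-7 - 5 \left(2 + 12\right)}{1 + \left(2 + 12\right)}\right)^{2} = \left(\frac{-7 - 70}{1 + 14}\right)^{2} = \left(\frac{-7 - 70}{15}\right)^{2} = \left(\frac{1}{15} \left(-77\right)\right)^{2} = \left(- \frac{77}{15}\right)^{2} = \frac{5929}{225}$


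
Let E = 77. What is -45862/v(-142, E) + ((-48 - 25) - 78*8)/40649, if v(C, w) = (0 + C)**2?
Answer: -939149373/409823218 ≈ -2.2916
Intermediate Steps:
v(C, w) = C**2
-45862/v(-142, E) + ((-48 - 25) - 78*8)/40649 = -45862/((-142)**2) + ((-48 - 25) - 78*8)/40649 = -45862/20164 + (-73 - 624)*(1/40649) = -45862*1/20164 - 697*1/40649 = -22931/10082 - 697/40649 = -939149373/409823218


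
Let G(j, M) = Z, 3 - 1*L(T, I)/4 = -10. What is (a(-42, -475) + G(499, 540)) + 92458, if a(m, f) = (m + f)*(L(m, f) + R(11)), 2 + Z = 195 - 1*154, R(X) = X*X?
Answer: 3056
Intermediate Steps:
L(T, I) = 52 (L(T, I) = 12 - 4*(-10) = 12 + 40 = 52)
R(X) = X²
Z = 39 (Z = -2 + (195 - 1*154) = -2 + (195 - 154) = -2 + 41 = 39)
G(j, M) = 39
a(m, f) = 173*f + 173*m (a(m, f) = (m + f)*(52 + 11²) = (f + m)*(52 + 121) = (f + m)*173 = 173*f + 173*m)
(a(-42, -475) + G(499, 540)) + 92458 = ((173*(-475) + 173*(-42)) + 39) + 92458 = ((-82175 - 7266) + 39) + 92458 = (-89441 + 39) + 92458 = -89402 + 92458 = 3056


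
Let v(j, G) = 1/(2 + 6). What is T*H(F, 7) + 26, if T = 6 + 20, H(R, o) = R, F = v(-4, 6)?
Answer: 117/4 ≈ 29.250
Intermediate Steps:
v(j, G) = 1/8
F = 1/8 ≈ 0.12500
T = 26
T*H(F, 7) + 26 = 26*(1/8) + 26 = 13/4 + 26 = 117/4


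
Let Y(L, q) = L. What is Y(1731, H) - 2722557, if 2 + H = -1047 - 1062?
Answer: -2720826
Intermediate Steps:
H = -2111 (H = -2 + (-1047 - 1062) = -2 - 2109 = -2111)
Y(1731, H) - 2722557 = 1731 - 2722557 = -2720826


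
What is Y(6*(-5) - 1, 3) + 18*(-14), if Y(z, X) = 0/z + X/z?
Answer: -7815/31 ≈ -252.10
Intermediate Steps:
Y(z, X) = X/z (Y(z, X) = 0 + X/z = X/z)
Y(6*(-5) - 1, 3) + 18*(-14) = 3/(6*(-5) - 1) + 18*(-14) = 3/(-30 - 1) - 252 = 3/(-31) - 252 = 3*(-1/31) - 252 = -3/31 - 252 = -7815/31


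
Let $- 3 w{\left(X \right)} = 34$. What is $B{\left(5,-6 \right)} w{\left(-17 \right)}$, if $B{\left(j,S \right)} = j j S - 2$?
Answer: $\frac{5168}{3} \approx 1722.7$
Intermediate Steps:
$B{\left(j,S \right)} = -2 + S j^{2}$ ($B{\left(j,S \right)} = j^{2} S - 2 = S j^{2} - 2 = -2 + S j^{2}$)
$w{\left(X \right)} = - \frac{34}{3}$ ($w{\left(X \right)} = \left(- \frac{1}{3}\right) 34 = - \frac{34}{3}$)
$B{\left(5,-6 \right)} w{\left(-17 \right)} = \left(-2 - 6 \cdot 5^{2}\right) \left(- \frac{34}{3}\right) = \left(-2 - 150\right) \left(- \frac{34}{3}\right) = \left(-152\right) \left(- \frac{34}{3}\right) = \frac{5168}{3}$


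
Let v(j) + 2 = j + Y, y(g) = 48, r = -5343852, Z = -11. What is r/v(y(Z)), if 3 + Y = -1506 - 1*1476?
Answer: 5343852/2939 ≈ 1818.3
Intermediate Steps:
Y = -2985 (Y = -3 + (-1506 - 1*1476) = -3 + (-1506 - 1476) = -3 - 2982 = -2985)
v(j) = -2987 + j (v(j) = -2 + (j - 2985) = -2 + (-2985 + j) = -2987 + j)
r/v(y(Z)) = -5343852/(-2987 + 48) = -5343852/(-2939) = -5343852*(-1/2939) = 5343852/2939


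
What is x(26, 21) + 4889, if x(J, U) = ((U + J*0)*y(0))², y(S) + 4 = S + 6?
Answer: 6653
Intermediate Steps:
y(S) = 2 + S (y(S) = -4 + (S + 6) = -4 + (6 + S) = 2 + S)
x(J, U) = 4*U² (x(J, U) = ((U + J*0)*(2 + 0))² = ((U + 0)*2)² = (U*2)² = (2*U)² = 4*U²)
x(26, 21) + 4889 = 4*21² + 4889 = 4*441 + 4889 = 1764 + 4889 = 6653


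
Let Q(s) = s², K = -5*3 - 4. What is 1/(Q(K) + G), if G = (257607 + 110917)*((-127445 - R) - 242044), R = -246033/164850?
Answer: -27475/3741133755954743 ≈ -7.3440e-12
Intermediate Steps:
R = -82011/54950 (R = -246033*1/164850 = -82011/54950 ≈ -1.4925)
K = -19 (K = -15 - 4 = -19)
G = -3741133765873218/27475 (G = (257607 + 110917)*((-127445 - 1*(-82011/54950)) - 242044) = 368524*((-127445 + 82011/54950) - 242044) = 368524*(-7003020739/54950 - 242044) = 368524*(-20303338539/54950) = -3741133765873218/27475 ≈ -1.3617e+11)
1/(Q(K) + G) = 1/((-19)² - 3741133765873218/27475) = 1/(361 - 3741133765873218/27475) = 1/(-3741133755954743/27475) = -27475/3741133755954743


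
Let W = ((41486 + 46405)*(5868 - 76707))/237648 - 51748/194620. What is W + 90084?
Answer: 246228499505063/3854254480 ≈ 63885.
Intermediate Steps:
W = -100978161071257/3854254480 (W = (87891*(-70839))*(1/237648) - 51748*1/194620 = -6226110549*1/237648 - 12937/48655 = -2075370183/79216 - 12937/48655 = -100978161071257/3854254480 ≈ -26199.)
W + 90084 = -100978161071257/3854254480 + 90084 = 246228499505063/3854254480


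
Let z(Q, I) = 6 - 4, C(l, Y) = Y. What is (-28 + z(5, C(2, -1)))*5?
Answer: -130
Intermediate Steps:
z(Q, I) = 2
(-28 + z(5, C(2, -1)))*5 = (-28 + 2)*5 = -26*5 = -130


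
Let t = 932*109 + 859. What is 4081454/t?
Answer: 4081454/102447 ≈ 39.840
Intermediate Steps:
t = 102447 (t = 101588 + 859 = 102447)
4081454/t = 4081454/102447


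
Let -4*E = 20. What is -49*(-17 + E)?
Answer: 1078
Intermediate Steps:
E = -5 (E = -¼*20 = -5)
-49*(-17 + E) = -49*(-17 - 5) = -49*(-22) = 1078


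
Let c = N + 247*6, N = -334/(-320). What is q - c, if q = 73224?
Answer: 11478553/160 ≈ 71741.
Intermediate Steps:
N = 167/160 (N = -334*(-1/320) = 167/160 ≈ 1.0438)
c = 237287/160 (c = 167/160 + 247*6 = 167/160 + 1482 = 237287/160 ≈ 1483.0)
q - c = 73224 - 1*237287/160 = 73224 - 237287/160 = 11478553/160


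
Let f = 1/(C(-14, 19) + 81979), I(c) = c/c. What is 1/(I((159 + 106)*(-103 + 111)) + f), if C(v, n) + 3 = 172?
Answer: 82148/82149 ≈ 0.99999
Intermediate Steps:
C(v, n) = 169 (C(v, n) = -3 + 172 = 169)
I(c) = 1
f = 1/82148 (f = 1/(169 + 81979) = 1/82148 ≈ 1.2173e-5)
1/(I((159 + 106)*(-103 + 111)) + f) = 1/(1 + 1/82148) = 1/(82149/82148) = 82148/82149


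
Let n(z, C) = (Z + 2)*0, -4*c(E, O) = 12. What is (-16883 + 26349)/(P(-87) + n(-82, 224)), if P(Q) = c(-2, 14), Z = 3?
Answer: -9466/3 ≈ -3155.3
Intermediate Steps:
c(E, O) = -3 (c(E, O) = -¼*12 = -3)
n(z, C) = 0 (n(z, C) = (3 + 2)*0 = 5*0 = 0)
P(Q) = -3
(-16883 + 26349)/(P(-87) + n(-82, 224)) = (-16883 + 26349)/(-3 + 0) = 9466/(-3) = 9466*(-⅓) = -9466/3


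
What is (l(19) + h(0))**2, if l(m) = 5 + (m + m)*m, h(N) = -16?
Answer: 505521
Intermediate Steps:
l(m) = 5 + 2*m**2 (l(m) = 5 + (2*m)*m = 5 + 2*m**2)
(l(19) + h(0))**2 = ((5 + 2*19**2) - 16)**2 = ((5 + 2*361) - 16)**2 = ((5 + 722) - 16)**2 = (727 - 16)**2 = 711**2 = 505521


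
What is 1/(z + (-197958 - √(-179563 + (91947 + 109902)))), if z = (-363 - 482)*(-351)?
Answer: 8967/884475953 + √22286/9729235483 ≈ 1.0154e-5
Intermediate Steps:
z = 296595 (z = -845*(-351) = 296595)
1/(z + (-197958 - √(-179563 + (91947 + 109902)))) = 1/(296595 + (-197958 - √(-179563 + (91947 + 109902)))) = 1/(296595 + (-197958 - √(-179563 + 201849))) = 1/(296595 + (-197958 - √22286)) = 1/(98637 - √22286)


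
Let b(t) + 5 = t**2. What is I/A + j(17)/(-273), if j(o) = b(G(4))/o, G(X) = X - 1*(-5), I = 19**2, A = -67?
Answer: -1680493/310947 ≈ -5.4044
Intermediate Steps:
I = 361
G(X) = 5 + X (G(X) = X + 5 = 5 + X)
b(t) = -5 + t**2
j(o) = 76/o (j(o) = (-5 + (5 + 4)**2)/o = (-5 + 9**2)/o = (-5 + 81)/o = 76/o)
I/A + j(17)/(-273) = 361/(-67) + (76/17)/(-273) = 361*(-1/67) + (76*(1/17))*(-1/273) = -361/67 + (76/17)*(-1/273) = -361/67 - 76/4641 = -1680493/310947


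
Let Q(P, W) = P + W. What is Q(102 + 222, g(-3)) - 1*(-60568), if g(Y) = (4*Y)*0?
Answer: 60892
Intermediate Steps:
g(Y) = 0
Q(102 + 222, g(-3)) - 1*(-60568) = ((102 + 222) + 0) - 1*(-60568) = (324 + 0) + 60568 = 324 + 60568 = 60892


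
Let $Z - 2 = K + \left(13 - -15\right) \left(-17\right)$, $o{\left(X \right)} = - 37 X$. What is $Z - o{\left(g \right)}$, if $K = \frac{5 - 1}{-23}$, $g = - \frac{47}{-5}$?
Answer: $- \frac{14533}{115} \approx -126.37$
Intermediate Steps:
$g = \frac{47}{5}$ ($g = \left(-47\right) \left(- \frac{1}{5}\right) = \frac{47}{5} \approx 9.4$)
$K = - \frac{4}{23}$ ($K = \left(5 - 1\right) \left(- \frac{1}{23}\right) = 4 \left(- \frac{1}{23}\right) = - \frac{4}{23} \approx -0.17391$)
$Z = - \frac{10906}{23}$ ($Z = 2 + \left(- \frac{4}{23} + \left(13 - -15\right) \left(-17\right)\right) = 2 + \left(- \frac{4}{23} + \left(13 + 15\right) \left(-17\right)\right) = 2 + \left(- \frac{4}{23} + 28 \left(-17\right)\right) = 2 - \frac{10952}{23} = - \frac{10906}{23} \approx -474.17$)
$Z - o{\left(g \right)} = - \frac{10906}{23} - \left(-37\right) \frac{47}{5} = - \frac{10906}{23} - - \frac{1739}{5} = - \frac{10906}{23} + \frac{1739}{5} = - \frac{14533}{115}$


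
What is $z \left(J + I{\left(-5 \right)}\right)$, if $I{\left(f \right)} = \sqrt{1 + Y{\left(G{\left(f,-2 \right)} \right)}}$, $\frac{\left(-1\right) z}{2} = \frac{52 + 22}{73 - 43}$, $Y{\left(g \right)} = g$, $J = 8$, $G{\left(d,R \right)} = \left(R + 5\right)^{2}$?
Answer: $- \frac{592}{15} - \frac{74 \sqrt{10}}{15} \approx -55.067$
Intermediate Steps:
$G{\left(d,R \right)} = \left(5 + R\right)^{2}$
$z = - \frac{74}{15}$ ($z = - 2 \frac{52 + 22}{73 - 43} = - 2 \cdot \frac{74}{30} = - 2 \cdot 74 \cdot \frac{1}{30} = \left(-2\right) \frac{37}{15} = - \frac{74}{15} \approx -4.9333$)
$I{\left(f \right)} = \sqrt{10}$ ($I{\left(f \right)} = \sqrt{1 + \left(5 - 2\right)^{2}} = \sqrt{1 + 3^{2}} = \sqrt{1 + 9} = \sqrt{10}$)
$z \left(J + I{\left(-5 \right)}\right) = - \frac{74 \left(8 + \sqrt{10}\right)}{15} = - \frac{592}{15} - \frac{74 \sqrt{10}}{15}$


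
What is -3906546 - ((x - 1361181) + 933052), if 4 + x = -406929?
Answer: -3071484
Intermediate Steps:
x = -406933 (x = -4 - 406929 = -406933)
-3906546 - ((x - 1361181) + 933052) = -3906546 - ((-406933 - 1361181) + 933052) = -3906546 - (-1768114 + 933052) = -3906546 - 1*(-835062) = -3906546 + 835062 = -3071484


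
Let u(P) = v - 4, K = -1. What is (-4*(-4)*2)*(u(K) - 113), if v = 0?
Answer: -3744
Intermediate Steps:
u(P) = -4 (u(P) = 0 - 4 = -4)
(-4*(-4)*2)*(u(K) - 113) = (-4*(-4)*2)*(-4 - 113) = (16*2)*(-117) = 32*(-117) = -3744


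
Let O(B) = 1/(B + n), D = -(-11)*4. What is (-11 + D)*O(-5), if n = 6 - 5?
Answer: -33/4 ≈ -8.2500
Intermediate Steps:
D = 44 (D = -11*(-4) = 44)
n = 1
O(B) = 1/(1 + B) (O(B) = 1/(B + 1) = 1/(1 + B))
(-11 + D)*O(-5) = (-11 + 44)/(1 - 5) = 33/(-4) = 33*(-¼) = -33/4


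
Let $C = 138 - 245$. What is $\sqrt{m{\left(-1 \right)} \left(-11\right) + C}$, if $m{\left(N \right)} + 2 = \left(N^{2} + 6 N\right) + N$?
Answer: $i \sqrt{19} \approx 4.3589 i$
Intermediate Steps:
$m{\left(N \right)} = -2 + N^{2} + 7 N$ ($m{\left(N \right)} = -2 + \left(\left(N^{2} + 6 N\right) + N\right) = -2 + \left(N^{2} + 7 N\right) = -2 + N^{2} + 7 N$)
$C = -107$ ($C = 138 - 245 = -107$)
$\sqrt{m{\left(-1 \right)} \left(-11\right) + C} = \sqrt{\left(-2 + \left(-1\right)^{2} + 7 \left(-1\right)\right) \left(-11\right) - 107} = \sqrt{\left(-2 + 1 - 7\right) \left(-11\right) - 107} = \sqrt{\left(-8\right) \left(-11\right) - 107} = \sqrt{88 - 107} = \sqrt{-19} = i \sqrt{19}$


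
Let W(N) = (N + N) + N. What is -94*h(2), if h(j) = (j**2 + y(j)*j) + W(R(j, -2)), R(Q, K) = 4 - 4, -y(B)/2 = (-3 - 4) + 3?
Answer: -1880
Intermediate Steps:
y(B) = 8 (y(B) = -2*((-3 - 4) + 3) = -2*(-7 + 3) = -2*(-4) = 8)
R(Q, K) = 0
W(N) = 3*N (W(N) = 2*N + N = 3*N)
h(j) = j**2 + 8*j (h(j) = (j**2 + 8*j) + 3*0 = (j**2 + 8*j) + 0 = j**2 + 8*j)
-94*h(2) = -188*(8 + 2) = -188*10 = -94*20 = -1880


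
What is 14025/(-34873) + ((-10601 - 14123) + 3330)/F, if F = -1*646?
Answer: 19395074/592841 ≈ 32.715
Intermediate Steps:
F = -646
14025/(-34873) + ((-10601 - 14123) + 3330)/F = 14025/(-34873) + ((-10601 - 14123) + 3330)/(-646) = 14025*(-1/34873) + (-24724 + 3330)*(-1/646) = -14025/34873 - 21394*(-1/646) = -14025/34873 + 563/17 = 19395074/592841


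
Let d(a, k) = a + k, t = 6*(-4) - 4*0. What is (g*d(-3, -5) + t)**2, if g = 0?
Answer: 576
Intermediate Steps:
t = -24 (t = -24 + 0 = -24)
(g*d(-3, -5) + t)**2 = (0*(-3 - 5) - 24)**2 = (0*(-8) - 24)**2 = (0 - 24)**2 = (-24)**2 = 576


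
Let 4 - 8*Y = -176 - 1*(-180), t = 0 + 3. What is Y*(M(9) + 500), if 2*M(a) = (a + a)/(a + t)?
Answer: 0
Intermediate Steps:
t = 3
M(a) = a/(3 + a) (M(a) = ((a + a)/(a + 3))/2 = ((2*a)/(3 + a))/2 = (2*a/(3 + a))/2 = a/(3 + a))
Y = 0 (Y = ½ - (-176 - 1*(-180))/8 = ½ - (-176 + 180)/8 = ½ - ⅛*4 = ½ - ½ = 0)
Y*(M(9) + 500) = 0*(9/(3 + 9) + 500) = 0*(9/12 + 500) = 0*(9*(1/12) + 500) = 0*(¾ + 500) = 0*(2003/4) = 0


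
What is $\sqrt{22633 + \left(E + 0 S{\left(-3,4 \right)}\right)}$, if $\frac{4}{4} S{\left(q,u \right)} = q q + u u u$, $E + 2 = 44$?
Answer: $5 \sqrt{907} \approx 150.58$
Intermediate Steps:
$E = 42$ ($E = -2 + 44 = 42$)
$S{\left(q,u \right)} = q^{2} + u^{3}$ ($S{\left(q,u \right)} = q q + u u u = q^{2} + u^{2} u = q^{2} + u^{3}$)
$\sqrt{22633 + \left(E + 0 S{\left(-3,4 \right)}\right)} = \sqrt{22633 + \left(42 + 0 \left(\left(-3\right)^{2} + 4^{3}\right)\right)} = \sqrt{22633 + \left(42 + 0 \left(9 + 64\right)\right)} = \sqrt{22633 + \left(42 + 0 \cdot 73\right)} = \sqrt{22633 + \left(42 + 0\right)} = \sqrt{22633 + 42} = \sqrt{22675} = 5 \sqrt{907}$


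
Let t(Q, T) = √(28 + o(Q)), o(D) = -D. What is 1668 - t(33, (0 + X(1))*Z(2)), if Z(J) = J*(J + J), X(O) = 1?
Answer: 1668 - I*√5 ≈ 1668.0 - 2.2361*I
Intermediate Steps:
Z(J) = 2*J² (Z(J) = J*(2*J) = 2*J²)
t(Q, T) = √(28 - Q)
1668 - t(33, (0 + X(1))*Z(2)) = 1668 - √(28 - 1*33) = 1668 - √(28 - 33) = 1668 - √(-5) = 1668 - I*√5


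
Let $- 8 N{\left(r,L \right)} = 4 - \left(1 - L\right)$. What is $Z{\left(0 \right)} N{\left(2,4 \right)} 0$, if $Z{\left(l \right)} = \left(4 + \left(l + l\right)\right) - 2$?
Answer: $0$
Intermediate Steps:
$N{\left(r,L \right)} = - \frac{3}{8} - \frac{L}{8}$ ($N{\left(r,L \right)} = - \frac{4 - \left(1 - L\right)}{8} = - \frac{4 + \left(-1 + L\right)}{8} = - \frac{3 + L}{8} = - \frac{3}{8} - \frac{L}{8}$)
$Z{\left(l \right)} = 2 + 2 l$ ($Z{\left(l \right)} = \left(4 + 2 l\right) - 2 = 2 + 2 l$)
$Z{\left(0 \right)} N{\left(2,4 \right)} 0 = \left(2 + 2 \cdot 0\right) \left(- \frac{3}{8} - \frac{1}{2}\right) 0 = \left(2 + 0\right) \left(- \frac{3}{8} - \frac{1}{2}\right) 0 = 2 \left(- \frac{7}{8}\right) 0 = \left(- \frac{7}{4}\right) 0 = 0$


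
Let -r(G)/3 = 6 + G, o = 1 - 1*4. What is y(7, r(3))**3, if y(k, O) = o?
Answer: -27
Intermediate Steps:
o = -3 (o = 1 - 4 = -3)
r(G) = -18 - 3*G (r(G) = -3*(6 + G) = -18 - 3*G)
y(k, O) = -3
y(7, r(3))**3 = (-3)**3 = -27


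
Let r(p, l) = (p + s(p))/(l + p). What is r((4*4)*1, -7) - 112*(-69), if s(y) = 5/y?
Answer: 123677/16 ≈ 7729.8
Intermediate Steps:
r(p, l) = (p + 5/p)/(l + p)
r((4*4)*1, -7) - 112*(-69) = (5 + ((4*4)*1)²)/((((4*4)*1))*(-7 + (4*4)*1)) - 112*(-69) = (5 + (16*1)²)/(((16*1))*(-7 + 16*1)) + 7728 = (5 + 16²)/(16*(-7 + 16)) + 7728 = (1/16)*(5 + 256)/9 + 7728 = (1/16)*(⅑)*261 + 7728 = 29/16 + 7728 = 123677/16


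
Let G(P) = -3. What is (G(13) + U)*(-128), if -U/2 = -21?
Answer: -4992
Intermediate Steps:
U = 42 (U = -2*(-21) = 42)
(G(13) + U)*(-128) = (-3 + 42)*(-128) = 39*(-128) = -4992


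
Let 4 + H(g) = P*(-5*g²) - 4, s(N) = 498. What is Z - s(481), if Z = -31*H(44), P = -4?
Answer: -1200570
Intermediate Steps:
H(g) = -8 + 20*g² (H(g) = -4 + (-(-20)*g² - 4) = -4 + (20*g² - 4) = -4 + (-4 + 20*g²) = -8 + 20*g²)
Z = -1200072 (Z = -31*(-8 + 20*44²) = -31*(-8 + 20*1936) = -31*(-8 + 38720) = -31*38712 = -1200072)
Z - s(481) = -1200072 - 1*498 = -1200072 - 498 = -1200570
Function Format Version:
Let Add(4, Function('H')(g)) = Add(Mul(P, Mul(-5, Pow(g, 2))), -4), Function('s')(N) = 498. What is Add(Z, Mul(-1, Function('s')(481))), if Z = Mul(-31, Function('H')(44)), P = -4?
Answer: -1200570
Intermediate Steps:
Function('H')(g) = Add(-8, Mul(20, Pow(g, 2))) (Function('H')(g) = Add(-4, Add(Mul(-4, Mul(-5, Pow(g, 2))), -4)) = Add(-4, Add(Mul(20, Pow(g, 2)), -4)) = Add(-4, Add(-4, Mul(20, Pow(g, 2)))) = Add(-8, Mul(20, Pow(g, 2))))
Z = -1200072 (Z = Mul(-31, Add(-8, Mul(20, Pow(44, 2)))) = Mul(-31, Add(-8, Mul(20, 1936))) = Mul(-31, Add(-8, 38720)) = Mul(-31, 38712) = -1200072)
Add(Z, Mul(-1, Function('s')(481))) = Add(-1200072, Mul(-1, 498)) = Add(-1200072, -498) = -1200570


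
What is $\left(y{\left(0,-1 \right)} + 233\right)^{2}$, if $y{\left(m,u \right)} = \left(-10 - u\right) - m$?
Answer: $50176$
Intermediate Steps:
$y{\left(m,u \right)} = -10 - m - u$
$\left(y{\left(0,-1 \right)} + 233\right)^{2} = \left(\left(-10 - 0 - -1\right) + 233\right)^{2} = \left(\left(-10 + 0 + 1\right) + 233\right)^{2} = \left(-9 + 233\right)^{2} = 224^{2} = 50176$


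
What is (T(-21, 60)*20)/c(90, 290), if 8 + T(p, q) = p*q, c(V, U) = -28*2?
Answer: 3170/7 ≈ 452.86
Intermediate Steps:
c(V, U) = -56
T(p, q) = -8 + p*q
(T(-21, 60)*20)/c(90, 290) = ((-8 - 21*60)*20)/(-56) = ((-8 - 1260)*20)*(-1/56) = -1268*20*(-1/56) = -25360*(-1/56) = 3170/7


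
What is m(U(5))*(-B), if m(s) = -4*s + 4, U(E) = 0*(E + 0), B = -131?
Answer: 524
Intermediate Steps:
U(E) = 0 (U(E) = 0*E = 0)
m(s) = 4 - 4*s
m(U(5))*(-B) = (4 - 4*0)*(-1*(-131)) = (4 + 0)*131 = 4*131 = 524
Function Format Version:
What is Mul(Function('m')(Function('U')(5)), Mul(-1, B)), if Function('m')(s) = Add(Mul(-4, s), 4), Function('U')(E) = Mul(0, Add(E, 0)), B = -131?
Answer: 524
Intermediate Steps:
Function('U')(E) = 0 (Function('U')(E) = Mul(0, E) = 0)
Function('m')(s) = Add(4, Mul(-4, s))
Mul(Function('m')(Function('U')(5)), Mul(-1, B)) = Mul(Add(4, Mul(-4, 0)), Mul(-1, -131)) = Mul(Add(4, 0), 131) = Mul(4, 131) = 524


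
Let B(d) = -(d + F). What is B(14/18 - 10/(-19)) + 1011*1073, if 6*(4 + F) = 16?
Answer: 185501318/171 ≈ 1.0848e+6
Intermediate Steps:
F = -4/3 (F = -4 + (⅙)*16 = -4 + 8/3 = -4/3 ≈ -1.3333)
B(d) = 4/3 - d (B(d) = -(d - 4/3) = -(-4/3 + d) = 4/3 - d)
B(14/18 - 10/(-19)) + 1011*1073 = (4/3 - (14/18 - 10/(-19))) + 1011*1073 = (4/3 - (14*(1/18) - 10*(-1/19))) + 1084803 = (4/3 - (7/9 + 10/19)) + 1084803 = (4/3 - 1*223/171) + 1084803 = (4/3 - 223/171) + 1084803 = 5/171 + 1084803 = 185501318/171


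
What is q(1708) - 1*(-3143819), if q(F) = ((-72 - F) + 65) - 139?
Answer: 3141965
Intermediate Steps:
q(F) = -146 - F (q(F) = (-7 - F) - 139 = -146 - F)
q(1708) - 1*(-3143819) = (-146 - 1*1708) - 1*(-3143819) = (-146 - 1708) + 3143819 = -1854 + 3143819 = 3141965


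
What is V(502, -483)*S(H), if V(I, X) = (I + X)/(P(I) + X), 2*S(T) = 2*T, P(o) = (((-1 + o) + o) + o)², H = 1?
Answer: 19/2264542 ≈ 8.3902e-6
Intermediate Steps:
P(o) = (-1 + 3*o)² (P(o) = ((-1 + 2*o) + o)² = (-1 + 3*o)²)
S(T) = T (S(T) = (2*T)/2 = T)
V(I, X) = (I + X)/(X + (-1 + 3*I)²) (V(I, X) = (I + X)/((-1 + 3*I)² + X) = (I + X)/(X + (-1 + 3*I)²))
V(502, -483)*S(H) = ((502 - 483)/(-483 + (-1 + 3*502)²))*1 = (19/(-483 + (-1 + 1506)²))*1 = (19/(-483 + 1505²))*1 = (19/(-483 + 2265025))*1 = (19/2264542)*1 = 19/2264542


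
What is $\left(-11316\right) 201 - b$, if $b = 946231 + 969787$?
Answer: $-4190534$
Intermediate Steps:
$b = 1916018$
$\left(-11316\right) 201 - b = \left(-11316\right) 201 - 1916018 = -2274516 - 1916018 = -4190534$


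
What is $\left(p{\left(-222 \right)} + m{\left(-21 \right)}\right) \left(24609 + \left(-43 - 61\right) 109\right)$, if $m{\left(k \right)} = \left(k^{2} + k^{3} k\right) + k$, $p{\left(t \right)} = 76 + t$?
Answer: $2584983115$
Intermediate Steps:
$m{\left(k \right)} = k + k^{2} + k^{4}$ ($m{\left(k \right)} = \left(k^{2} + k^{4}\right) + k = k + k^{2} + k^{4}$)
$\left(p{\left(-222 \right)} + m{\left(-21 \right)}\right) \left(24609 + \left(-43 - 61\right) 109\right) = \left(\left(76 - 222\right) - 21 \left(1 - 21 + \left(-21\right)^{3}\right)\right) \left(24609 + \left(-43 - 61\right) 109\right) = \left(-146 - 21 \left(1 - 21 - 9261\right)\right) \left(24609 - 11336\right) = \left(-146 - -194901\right) \left(24609 - 11336\right) = \left(-146 + 194901\right) 13273 = 194755 \cdot 13273 = 2584983115$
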